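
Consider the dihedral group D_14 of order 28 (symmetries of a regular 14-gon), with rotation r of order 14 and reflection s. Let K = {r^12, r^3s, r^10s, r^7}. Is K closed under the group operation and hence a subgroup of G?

The identity e ∉ K, so K is not a subgroup.

No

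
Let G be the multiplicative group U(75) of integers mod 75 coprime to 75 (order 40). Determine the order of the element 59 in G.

10

Compute successive powers of 59 mod 75: 59, 31, 29, 61, 74, 16, 44, 46, …; 59^10 ≡ 1 (mod 75).
So |⟨59⟩| = 10.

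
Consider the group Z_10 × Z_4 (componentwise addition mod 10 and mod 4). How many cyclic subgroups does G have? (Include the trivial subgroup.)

Each element a generates a cyclic subgroup ⟨a⟩; distinct elements may generate the same one (a cyclic group of order d has φ(d) generators).
Cyclic subgroups by order — order 1: 1; order 2: 3; order 4: 2; order 5: 1; order 10: 3; order 20: 2.
Total: 12.

12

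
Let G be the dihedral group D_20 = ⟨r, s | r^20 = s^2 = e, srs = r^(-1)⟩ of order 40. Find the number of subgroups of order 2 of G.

|G| = 40 and 2 | 40, so subgroups of order 2 are possible by Lagrange.
The subgroups of order 2 are: {e, r^10}; {e, r^10s}; {e, r^11s}; {e, r^12s}; … (21 in all).
So G has 21 subgroups of order 2.

21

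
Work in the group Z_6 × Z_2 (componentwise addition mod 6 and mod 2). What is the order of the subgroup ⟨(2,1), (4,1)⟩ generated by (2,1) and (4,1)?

|⟨(2,1)⟩| = 6 and |⟨(4,1)⟩| = 6, so |H| is a multiple of lcm(6, 6) = 6 and divides |G| = 12.
Closing under the operation: H = {(0,0), (0,1), (2,0), (2,1), (4,0), (4,1)}, so |H| = 6.

6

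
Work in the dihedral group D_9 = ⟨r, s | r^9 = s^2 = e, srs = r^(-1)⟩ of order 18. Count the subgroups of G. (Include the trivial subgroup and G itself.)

|G| = 18, so by Lagrange every subgroup order divides 18. Divisors: 1, 2, 3, 6, 9, 18.
Subgroups by order — order 1: 1; order 2: 9; order 3: 1; order 6: 3; order 9: 1; order 18: 1.
Total: 1 + 9 + 1 + 3 + 1 + 1 = 16.

16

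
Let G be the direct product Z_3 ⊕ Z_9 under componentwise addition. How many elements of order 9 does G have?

18

An element (a,b) has order lcm(ord(a), ord(b)); count pairs with lcm equal to 9.
Enumerating gives 18 such elements.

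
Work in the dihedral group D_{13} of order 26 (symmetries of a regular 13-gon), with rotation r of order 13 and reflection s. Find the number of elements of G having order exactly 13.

12

Enumerating element orders in G gives 12 elements of order 13.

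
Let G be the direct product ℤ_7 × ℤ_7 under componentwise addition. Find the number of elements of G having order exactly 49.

An element (a,b) has order lcm(ord(a), ord(b)); count pairs with lcm equal to 49.
Enumerating gives 0 such elements.

0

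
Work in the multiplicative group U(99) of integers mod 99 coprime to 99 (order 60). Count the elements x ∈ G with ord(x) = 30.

Enumerating element orders in G gives 24 elements of order 30.

24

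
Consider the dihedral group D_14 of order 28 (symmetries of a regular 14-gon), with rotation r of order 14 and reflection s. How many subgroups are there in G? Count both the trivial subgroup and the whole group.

28

|G| = 28, so by Lagrange every subgroup order divides 28. Divisors: 1, 2, 4, 7, 14, 28.
Subgroups by order — order 1: 1; order 2: 15; order 4: 7; order 7: 1; order 14: 3; order 28: 1.
Total: 1 + 15 + 7 + 1 + 3 + 1 = 28.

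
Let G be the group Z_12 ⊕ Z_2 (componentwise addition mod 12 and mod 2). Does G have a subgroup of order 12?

Yes

12 | 24. A subgroup of order 12 is {(0,0), (0,1), (2,0), (2,1), (4,0), (4,1), (6,0), (6,1), (8,0), (8,1), (10,0), (10,1)}.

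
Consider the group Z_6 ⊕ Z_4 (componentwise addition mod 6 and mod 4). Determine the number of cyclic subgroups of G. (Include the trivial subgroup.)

12

Group the elements of G by the cyclic subgroup they generate; each cyclic subgroup of order d accounts for φ(d) elements.
Cyclic subgroups by order — order 1: 1; order 2: 3; order 3: 1; order 4: 2; order 6: 3; order 12: 2.
Total: 12.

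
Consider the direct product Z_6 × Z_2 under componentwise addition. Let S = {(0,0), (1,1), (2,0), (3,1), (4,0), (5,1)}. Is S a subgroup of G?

Yes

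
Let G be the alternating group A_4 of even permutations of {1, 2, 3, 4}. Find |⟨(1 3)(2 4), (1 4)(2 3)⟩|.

4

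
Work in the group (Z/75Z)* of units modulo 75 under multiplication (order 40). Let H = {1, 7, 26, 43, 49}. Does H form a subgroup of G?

Closure fails: 49 · 26 = 74 ∉ H. So H is not a subgroup.

No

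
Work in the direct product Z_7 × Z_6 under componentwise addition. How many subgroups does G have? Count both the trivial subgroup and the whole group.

8

|G| = 42, so by Lagrange every subgroup order divides 42. Divisors: 1, 2, 3, 6, 7, 14, 21, 42.
Subgroups by order — order 1: 1; order 2: 1; order 3: 1; order 6: 1; order 7: 1; order 14: 1; order 21: 1; order 42: 1.
Total: 1 + 1 + 1 + 1 + 1 + 1 + 1 + 1 = 8.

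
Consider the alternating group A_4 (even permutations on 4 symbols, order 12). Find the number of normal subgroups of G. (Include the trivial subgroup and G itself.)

G has 10 subgroups. Checking conjugation-invariance by order — order 1: 1/1 normal; order 2: 0/3 normal; order 3: 0/4 normal; order 4: 1/1 normal; order 12: 1/1 normal.
Total normal subgroups: 3.

3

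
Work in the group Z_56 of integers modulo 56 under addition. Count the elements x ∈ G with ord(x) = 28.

12

In a cyclic group of order 56, the number of elements of order d (for d | 56) is φ(d).
φ(28) = 12.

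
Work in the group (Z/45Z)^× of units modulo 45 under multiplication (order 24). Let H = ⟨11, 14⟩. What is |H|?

12

|⟨11⟩| = 6 and |⟨14⟩| = 6, so |H| is a multiple of lcm(6, 6) = 6 and divides |G| = 24.
Closing under the operation: H = {1, 4, 11, 14, 16, 19, 26, 29, 31, 34, 41, 44}, so |H| = 12.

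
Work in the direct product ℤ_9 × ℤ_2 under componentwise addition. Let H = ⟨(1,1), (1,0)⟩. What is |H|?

18

|⟨(1,1)⟩| = 18 and |⟨(1,0)⟩| = 9, so |H| is a multiple of lcm(18, 9) = 18 and divides |G| = 18.
Closing {(1,1), (1,0)} under the group operation gives all of G, so |H| = 18.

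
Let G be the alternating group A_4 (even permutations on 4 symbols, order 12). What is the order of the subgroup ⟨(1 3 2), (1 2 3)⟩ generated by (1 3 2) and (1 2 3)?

|⟨(1 3 2)⟩| = 3 and |⟨(1 2 3)⟩| = 3, so |H| is a multiple of lcm(3, 3) = 3 and divides |G| = 12.
Closing under the operation: H = {e, (1 2 3), (1 3 2)}, so |H| = 3.

3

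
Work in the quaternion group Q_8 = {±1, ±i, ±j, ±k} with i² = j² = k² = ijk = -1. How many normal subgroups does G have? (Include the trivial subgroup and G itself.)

G has 6 subgroups. Checking conjugation-invariance by order — order 1: 1/1 normal; order 2: 1/1 normal; order 4: 3/3 normal; order 8: 1/1 normal.
Total normal subgroups: 6.

6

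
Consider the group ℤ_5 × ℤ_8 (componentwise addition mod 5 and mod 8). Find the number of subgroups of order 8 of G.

1

|G| = 40 and 8 | 40, so subgroups of order 8 are possible by Lagrange.
The subgroups of order 8 are: {(0,0), (0,1), (0,2), (0,3), (0,4), (0,5), (0,6), (0,7)}.
So G has 1 subgroup of order 8.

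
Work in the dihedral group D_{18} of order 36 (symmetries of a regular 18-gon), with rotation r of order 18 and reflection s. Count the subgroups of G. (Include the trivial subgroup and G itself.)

|G| = 36, so by Lagrange every subgroup order divides 36. Divisors: 1, 2, 3, 4, 6, 9, 12, 18, 36.
Subgroups by order — order 1: 1; order 2: 19; order 3: 1; order 4: 9; order 6: 7; order 9: 1; order 12: 3; order 18: 3; order 36: 1.
Total: 1 + 19 + 1 + 9 + 7 + 1 + 3 + 3 + 1 = 45.

45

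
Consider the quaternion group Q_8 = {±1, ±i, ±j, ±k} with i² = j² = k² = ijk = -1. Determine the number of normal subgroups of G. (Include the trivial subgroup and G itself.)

6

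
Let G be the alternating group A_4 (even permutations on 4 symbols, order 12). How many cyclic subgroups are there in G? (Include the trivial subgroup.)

Group the elements of G by the cyclic subgroup they generate; each cyclic subgroup of order d accounts for φ(d) elements.
Cyclic subgroups by order — order 1: 1; order 2: 3; order 3: 4.
Total: 8.

8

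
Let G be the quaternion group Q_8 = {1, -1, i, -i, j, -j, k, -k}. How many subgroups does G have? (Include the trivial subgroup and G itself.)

|G| = 8, so by Lagrange every subgroup order divides 8. Divisors: 1, 2, 4, 8.
Subgroups by order — order 1: 1; order 2: 1; order 4: 3; order 8: 1.
Total: 1 + 1 + 3 + 1 = 6.

6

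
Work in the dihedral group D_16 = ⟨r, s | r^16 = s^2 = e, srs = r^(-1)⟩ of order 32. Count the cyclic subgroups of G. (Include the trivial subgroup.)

21

Each element a generates a cyclic subgroup ⟨a⟩; distinct elements may generate the same one (a cyclic group of order d has φ(d) generators).
Cyclic subgroups by order — order 1: 1; order 2: 17; order 4: 1; order 8: 1; order 16: 1.
Total: 21.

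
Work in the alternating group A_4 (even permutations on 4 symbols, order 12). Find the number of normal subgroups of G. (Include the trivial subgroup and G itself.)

G has 10 subgroups. Checking conjugation-invariance by order — order 1: 1/1 normal; order 2: 0/3 normal; order 3: 0/4 normal; order 4: 1/1 normal; order 12: 1/1 normal.
Total normal subgroups: 3.

3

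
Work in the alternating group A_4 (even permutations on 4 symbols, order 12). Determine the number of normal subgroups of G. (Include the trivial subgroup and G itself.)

G has 10 subgroups. Checking conjugation-invariance by order — order 1: 1/1 normal; order 2: 0/3 normal; order 3: 0/4 normal; order 4: 1/1 normal; order 12: 1/1 normal.
Total normal subgroups: 3.

3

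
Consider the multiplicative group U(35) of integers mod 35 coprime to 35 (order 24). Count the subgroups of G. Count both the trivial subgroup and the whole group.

|G| = 24, so by Lagrange every subgroup order divides 24. Divisors: 1, 2, 3, 4, 6, 8, 12, 24.
Subgroups by order — order 1: 1; order 2: 3; order 3: 1; order 4: 3; order 6: 3; order 8: 1; order 12: 3; order 24: 1.
Total: 1 + 3 + 1 + 3 + 3 + 1 + 3 + 1 = 16.

16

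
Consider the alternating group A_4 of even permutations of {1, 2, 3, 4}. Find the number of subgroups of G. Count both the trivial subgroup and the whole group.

10

|G| = 12, so by Lagrange every subgroup order divides 12. Divisors: 1, 2, 3, 4, 6, 12.
Subgroups by order — order 1: 1; order 2: 3; order 3: 4; order 4: 1; order 6: 0; order 12: 1.
Total: 1 + 3 + 4 + 1 + 0 + 1 = 10.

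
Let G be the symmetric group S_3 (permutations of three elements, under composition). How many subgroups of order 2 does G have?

3

|G| = 6 and 2 | 6, so subgroups of order 2 are possible by Lagrange.
The subgroups of order 2 are: {e, (1 2)}; {e, (1 3)}; {e, (2 3)}.
So G has 3 subgroups of order 2.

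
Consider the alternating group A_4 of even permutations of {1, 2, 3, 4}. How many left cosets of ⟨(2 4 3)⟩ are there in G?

|⟨(2 4 3)⟩| = 3 and |G| = 12.
By Lagrange, [G : H] = |G|/|H| = 12/3 = 4.

4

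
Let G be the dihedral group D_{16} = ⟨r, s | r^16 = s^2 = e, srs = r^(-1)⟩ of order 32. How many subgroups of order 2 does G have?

|G| = 32 and 2 | 32, so subgroups of order 2 are possible by Lagrange.
The subgroups of order 2 are: {e, r^10s}; {e, r^11s}; {e, r^12s}; {e, r^13s}; … (17 in all).
So G has 17 subgroups of order 2.

17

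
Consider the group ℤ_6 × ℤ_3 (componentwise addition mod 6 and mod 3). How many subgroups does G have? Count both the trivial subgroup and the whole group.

|G| = 18, so by Lagrange every subgroup order divides 18. Divisors: 1, 2, 3, 6, 9, 18.
Subgroups by order — order 1: 1; order 2: 1; order 3: 4; order 6: 4; order 9: 1; order 18: 1.
Total: 1 + 1 + 4 + 4 + 1 + 1 = 12.

12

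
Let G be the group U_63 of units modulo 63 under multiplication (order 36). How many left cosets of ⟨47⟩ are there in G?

|⟨47⟩| = 6 and |G| = 36.
By Lagrange, [G : H] = |G|/|H| = 36/6 = 6.

6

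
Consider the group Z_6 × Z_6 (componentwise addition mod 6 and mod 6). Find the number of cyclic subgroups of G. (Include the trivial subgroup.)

20

A cyclic subgroup of order d is generated by each of its φ(d) elements of order d, so the cyclic subgroups of order d number (#elements of order d)/φ(d).
Cyclic subgroups by order — order 1: 1; order 2: 3; order 3: 4; order 6: 12.
Total: 20.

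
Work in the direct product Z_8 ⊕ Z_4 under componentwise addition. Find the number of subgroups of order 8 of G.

|G| = 32 and 8 | 32, so subgroups of order 8 are possible by Lagrange.
The subgroups of order 8 are: {(0,0), (0,1), (0,2), (0,3), (4,0), (4,1), (4,2), (4,3)}; {(0,0), (0,2), (2,0), (2,2), (4,0), (4,2), (6,0), (6,2)}; {(0,0), (0,2), (2,1), (2,3), (4,0), (4,2), (6,1), (6,3)}; {(0,0), (1,0), (2,0), (3,0), (4,0), (5,0), (6,0), (7,0)}; … (7 in all).
So G has 7 subgroups of order 8.

7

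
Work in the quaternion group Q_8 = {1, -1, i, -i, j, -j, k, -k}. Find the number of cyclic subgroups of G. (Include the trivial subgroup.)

A cyclic subgroup of order d is generated by each of its φ(d) elements of order d, so the cyclic subgroups of order d number (#elements of order d)/φ(d).
Cyclic subgroups by order — order 1: 1; order 2: 1; order 4: 3.
Total: 5.

5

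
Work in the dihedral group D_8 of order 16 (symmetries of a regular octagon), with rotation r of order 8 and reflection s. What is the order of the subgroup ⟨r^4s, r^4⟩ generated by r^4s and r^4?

|⟨r^4s⟩| = 2 and |⟨r^4⟩| = 2, so |H| is a multiple of lcm(2, 2) = 2 and divides |G| = 16.
Closing under the operation: H = {e, r^4, s, r^4s}, so |H| = 4.

4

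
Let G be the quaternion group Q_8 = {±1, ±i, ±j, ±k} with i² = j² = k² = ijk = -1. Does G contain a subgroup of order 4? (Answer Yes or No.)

Yes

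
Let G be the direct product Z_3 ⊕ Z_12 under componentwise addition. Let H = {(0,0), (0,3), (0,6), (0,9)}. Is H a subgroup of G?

|H| = 4 divides |G| = 36, consistent with Lagrange.
H contains the identity, every element's inverse is in H, and H is closed under +: it is a subgroup.
In fact H = ⟨(0,3)⟩.

Yes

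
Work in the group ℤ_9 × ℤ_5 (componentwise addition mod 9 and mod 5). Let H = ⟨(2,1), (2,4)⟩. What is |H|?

45

|⟨(2,1)⟩| = 45 and |⟨(2,4)⟩| = 45, so |H| is a multiple of lcm(45, 45) = 45 and divides |G| = 45.
Closing {(2,1), (2,4)} under the group operation gives all of G, so |H| = 45.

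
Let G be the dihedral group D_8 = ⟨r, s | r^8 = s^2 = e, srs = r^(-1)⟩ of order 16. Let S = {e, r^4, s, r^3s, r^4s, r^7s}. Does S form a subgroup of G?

|S| = 6 does not divide |G| = 16, so by Lagrange S is not a subgroup.

No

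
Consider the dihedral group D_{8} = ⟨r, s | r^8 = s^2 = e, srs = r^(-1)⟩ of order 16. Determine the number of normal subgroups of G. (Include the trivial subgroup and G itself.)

7

G has 19 subgroups. Checking conjugation-invariance by order — order 1: 1/1 normal; order 2: 1/9 normal; order 4: 1/5 normal; order 8: 3/3 normal; order 16: 1/1 normal.
Total normal subgroups: 7.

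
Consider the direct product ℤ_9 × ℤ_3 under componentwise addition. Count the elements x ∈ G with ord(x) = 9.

18

An element (a,b) has order lcm(ord(a), ord(b)); count pairs with lcm equal to 9.
Enumerating gives 18 such elements.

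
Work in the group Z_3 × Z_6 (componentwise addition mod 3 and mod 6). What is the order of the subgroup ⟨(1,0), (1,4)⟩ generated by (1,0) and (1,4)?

9

|⟨(1,0)⟩| = 3 and |⟨(1,4)⟩| = 3, so |H| is a multiple of lcm(3, 3) = 3 and divides |G| = 18.
Closing under the operation: H = {(0,0), (0,2), (0,4), (1,0), (1,2), (1,4), (2,0), (2,2), (2,4)}, so |H| = 9.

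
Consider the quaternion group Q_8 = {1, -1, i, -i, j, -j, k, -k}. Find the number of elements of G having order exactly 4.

6

The elements of order 4 are: i, -i, j, -j, k, -k.
That's 6.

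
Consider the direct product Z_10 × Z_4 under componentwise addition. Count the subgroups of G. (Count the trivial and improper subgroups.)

|G| = 40, so by Lagrange every subgroup order divides 40. Divisors: 1, 2, 4, 5, 8, 10, 20, 40.
Subgroups by order — order 1: 1; order 2: 3; order 4: 3; order 5: 1; order 8: 1; order 10: 3; order 20: 3; order 40: 1.
Total: 1 + 3 + 3 + 1 + 1 + 3 + 3 + 1 = 16.

16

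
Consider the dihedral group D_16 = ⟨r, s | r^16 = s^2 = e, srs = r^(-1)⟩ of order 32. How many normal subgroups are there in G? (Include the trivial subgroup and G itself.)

8

G has 36 subgroups. Checking conjugation-invariance by order — order 1: 1/1 normal; order 2: 1/17 normal; order 4: 1/9 normal; order 8: 1/5 normal; order 16: 3/3 normal; order 32: 1/1 normal.
Total normal subgroups: 8.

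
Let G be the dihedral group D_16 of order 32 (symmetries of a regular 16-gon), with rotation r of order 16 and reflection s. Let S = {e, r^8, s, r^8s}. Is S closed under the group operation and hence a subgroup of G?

|S| = 4 divides |G| = 32, consistent with Lagrange.
S contains the identity, every element's inverse is in S, and S is closed under ·: it is a subgroup.

Yes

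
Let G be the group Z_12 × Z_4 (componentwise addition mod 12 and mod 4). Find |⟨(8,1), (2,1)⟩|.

24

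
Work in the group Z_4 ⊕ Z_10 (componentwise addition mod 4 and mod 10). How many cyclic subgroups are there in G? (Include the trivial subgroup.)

12

A cyclic subgroup of order d is generated by each of its φ(d) elements of order d, so the cyclic subgroups of order d number (#elements of order d)/φ(d).
Cyclic subgroups by order — order 1: 1; order 2: 3; order 4: 2; order 5: 1; order 10: 3; order 20: 2.
Total: 12.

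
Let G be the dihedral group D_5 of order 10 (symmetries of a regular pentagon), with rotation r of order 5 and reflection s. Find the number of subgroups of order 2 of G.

|G| = 10 and 2 | 10, so subgroups of order 2 are possible by Lagrange.
The subgroups of order 2 are: {e, r^2s}; {e, r^3s}; {e, r^4s}; {e, rs}; … (5 in all).
So G has 5 subgroups of order 2.

5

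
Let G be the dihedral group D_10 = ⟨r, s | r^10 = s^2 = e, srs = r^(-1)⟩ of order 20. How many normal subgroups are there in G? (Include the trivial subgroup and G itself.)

G has 22 subgroups. Checking conjugation-invariance by order — order 1: 1/1 normal; order 2: 1/11 normal; order 4: 0/5 normal; order 5: 1/1 normal; order 10: 3/3 normal; order 20: 1/1 normal.
Total normal subgroups: 7.

7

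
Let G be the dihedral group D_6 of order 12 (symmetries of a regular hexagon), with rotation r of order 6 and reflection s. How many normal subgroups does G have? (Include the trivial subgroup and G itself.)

7

G has 16 subgroups. Checking conjugation-invariance by order — order 1: 1/1 normal; order 2: 1/7 normal; order 3: 1/1 normal; order 4: 0/3 normal; order 6: 3/3 normal; order 12: 1/1 normal.
Total normal subgroups: 7.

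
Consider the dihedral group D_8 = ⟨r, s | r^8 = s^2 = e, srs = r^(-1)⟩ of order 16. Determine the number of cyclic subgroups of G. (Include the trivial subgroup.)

12

Group the elements of G by the cyclic subgroup they generate; each cyclic subgroup of order d accounts for φ(d) elements.
Cyclic subgroups by order — order 1: 1; order 2: 9; order 4: 1; order 8: 1.
Total: 12.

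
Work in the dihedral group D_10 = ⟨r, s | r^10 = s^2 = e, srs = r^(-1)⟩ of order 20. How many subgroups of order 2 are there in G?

|G| = 20 and 2 | 20, so subgroups of order 2 are possible by Lagrange.
The subgroups of order 2 are: {e, r^2s}; {e, r^3s}; {e, r^4s}; {e, r^5}; … (11 in all).
So G has 11 subgroups of order 2.

11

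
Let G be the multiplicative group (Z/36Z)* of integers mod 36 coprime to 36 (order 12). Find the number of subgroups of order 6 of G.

3

|G| = 12 and 6 | 12, so subgroups of order 6 are possible by Lagrange.
The subgroups of order 6 are: {1, 11, 13, 23, 25, 35}; {1, 5, 13, 17, 25, 29}; {1, 7, 13, 19, 25, 31}.
So G has 3 subgroups of order 6.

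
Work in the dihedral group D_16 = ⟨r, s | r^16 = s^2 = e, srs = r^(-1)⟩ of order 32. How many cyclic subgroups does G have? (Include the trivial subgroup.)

21

Group the elements of G by the cyclic subgroup they generate; each cyclic subgroup of order d accounts for φ(d) elements.
Cyclic subgroups by order — order 1: 1; order 2: 17; order 4: 1; order 8: 1; order 16: 1.
Total: 21.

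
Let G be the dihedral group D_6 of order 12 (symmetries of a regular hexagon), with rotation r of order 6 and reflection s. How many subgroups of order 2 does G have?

|G| = 12 and 2 | 12, so subgroups of order 2 are possible by Lagrange.
The subgroups of order 2 are: {e, r^2s}; {e, r^3}; {e, r^3s}; {e, r^4s}; … (7 in all).
So G has 7 subgroups of order 2.

7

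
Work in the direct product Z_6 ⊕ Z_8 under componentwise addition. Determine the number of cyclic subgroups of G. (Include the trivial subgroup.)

Each element a generates a cyclic subgroup ⟨a⟩; distinct elements may generate the same one (a cyclic group of order d has φ(d) generators).
Cyclic subgroups by order — order 1: 1; order 2: 3; order 3: 1; order 4: 2; order 6: 3; order 8: 2; order 12: 2; order 24: 2.
Total: 16.

16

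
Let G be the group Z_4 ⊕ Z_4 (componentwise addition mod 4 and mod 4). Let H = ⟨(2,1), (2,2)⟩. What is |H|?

8

|⟨(2,1)⟩| = 4 and |⟨(2,2)⟩| = 2, so |H| is a multiple of lcm(4, 2) = 4 and divides |G| = 16.
Closing under the operation: H = {(0,0), (0,1), (0,2), (0,3), (2,0), (2,1), (2,2), (2,3)}, so |H| = 8.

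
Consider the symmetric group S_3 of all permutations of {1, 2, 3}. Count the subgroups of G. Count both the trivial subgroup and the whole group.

|G| = 6, so by Lagrange every subgroup order divides 6. Divisors: 1, 2, 3, 6.
Subgroups by order — order 1: 1; order 2: 3; order 3: 1; order 6: 1.
Total: 1 + 3 + 1 + 1 = 6.

6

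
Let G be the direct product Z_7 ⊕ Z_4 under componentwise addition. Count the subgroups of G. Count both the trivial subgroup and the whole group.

6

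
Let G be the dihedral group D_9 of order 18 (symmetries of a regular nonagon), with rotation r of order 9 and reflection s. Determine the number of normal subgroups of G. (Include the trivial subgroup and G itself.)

4

G has 16 subgroups. Checking conjugation-invariance by order — order 1: 1/1 normal; order 2: 0/9 normal; order 3: 1/1 normal; order 6: 0/3 normal; order 9: 1/1 normal; order 18: 1/1 normal.
Total normal subgroups: 4.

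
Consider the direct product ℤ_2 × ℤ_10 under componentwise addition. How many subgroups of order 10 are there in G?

3

|G| = 20 and 10 | 20, so subgroups of order 10 are possible by Lagrange.
The subgroups of order 10 are: {(0,0), (0,1), (0,2), (0,3), (0,4), (0,5), (0,6), (0,7), (0,8), (0,9)}; {(0,0), (0,2), (0,4), (0,6), (0,8), (1,0), (1,2), (1,4), (1,6), (1,8)}; {(0,0), (0,2), (0,4), (0,6), (0,8), (1,1), (1,3), (1,5), (1,7), (1,9)}.
So G has 3 subgroups of order 10.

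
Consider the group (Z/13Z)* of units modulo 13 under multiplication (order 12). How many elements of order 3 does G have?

The elements of order 3 are: 3, 9.
That's 2.

2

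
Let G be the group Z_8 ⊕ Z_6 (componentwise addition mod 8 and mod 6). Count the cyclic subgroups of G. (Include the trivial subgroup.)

Each element a generates a cyclic subgroup ⟨a⟩; distinct elements may generate the same one (a cyclic group of order d has φ(d) generators).
Cyclic subgroups by order — order 1: 1; order 2: 3; order 3: 1; order 4: 2; order 6: 3; order 8: 2; order 12: 2; order 24: 2.
Total: 16.

16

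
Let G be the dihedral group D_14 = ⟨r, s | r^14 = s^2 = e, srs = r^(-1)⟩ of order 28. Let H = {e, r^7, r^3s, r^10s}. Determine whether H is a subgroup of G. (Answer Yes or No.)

Yes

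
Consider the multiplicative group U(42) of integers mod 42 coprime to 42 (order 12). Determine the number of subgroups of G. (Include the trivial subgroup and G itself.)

10

|G| = 12, so by Lagrange every subgroup order divides 12. Divisors: 1, 2, 3, 4, 6, 12.
Subgroups by order — order 1: 1; order 2: 3; order 3: 1; order 4: 1; order 6: 3; order 12: 1.
Total: 1 + 3 + 1 + 1 + 3 + 1 = 10.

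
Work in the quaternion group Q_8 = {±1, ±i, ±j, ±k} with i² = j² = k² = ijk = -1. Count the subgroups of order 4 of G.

3

|G| = 8 and 4 | 8, so subgroups of order 4 are possible by Lagrange.
The subgroups of order 4 are: {1, -1, i, -i}; {1, -1, j, -j}; {1, -1, k, -k}.
So G has 3 subgroups of order 4.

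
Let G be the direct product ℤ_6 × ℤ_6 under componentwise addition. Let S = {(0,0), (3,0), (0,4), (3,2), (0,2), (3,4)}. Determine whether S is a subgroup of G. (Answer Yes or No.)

|S| = 6 divides |G| = 36, consistent with Lagrange.
S contains the identity, every element's inverse is in S, and S is closed under +: it is a subgroup.
In fact S = ⟨(3,4)⟩.

Yes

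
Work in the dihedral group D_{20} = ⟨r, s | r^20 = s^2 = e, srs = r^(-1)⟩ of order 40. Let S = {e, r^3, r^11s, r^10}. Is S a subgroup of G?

r^3 ∈ S but its inverse r^17 ∉ S, so S is not a subgroup.

No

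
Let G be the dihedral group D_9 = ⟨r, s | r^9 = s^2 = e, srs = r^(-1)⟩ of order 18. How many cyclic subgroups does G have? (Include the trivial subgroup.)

12

Group the elements of G by the cyclic subgroup they generate; each cyclic subgroup of order d accounts for φ(d) elements.
Cyclic subgroups by order — order 1: 1; order 2: 9; order 3: 1; order 9: 1.
Total: 12.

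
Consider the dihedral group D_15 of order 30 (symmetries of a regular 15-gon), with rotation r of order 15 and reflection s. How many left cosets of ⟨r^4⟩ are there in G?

|⟨r^4⟩| = 15 and |G| = 30.
By Lagrange, [G : H] = |G|/|H| = 30/15 = 2.

2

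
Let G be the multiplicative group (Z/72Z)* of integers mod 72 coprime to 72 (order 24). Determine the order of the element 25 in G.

3

Compute successive powers of 25 mod 72: 25, 49, 1; 25^3 ≡ 1 (mod 72).
So |⟨25⟩| = 3.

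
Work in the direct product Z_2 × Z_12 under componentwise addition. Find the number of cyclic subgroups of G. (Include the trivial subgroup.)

A cyclic subgroup of order d is generated by each of its φ(d) elements of order d, so the cyclic subgroups of order d number (#elements of order d)/φ(d).
Cyclic subgroups by order — order 1: 1; order 2: 3; order 3: 1; order 4: 2; order 6: 3; order 12: 2.
Total: 12.

12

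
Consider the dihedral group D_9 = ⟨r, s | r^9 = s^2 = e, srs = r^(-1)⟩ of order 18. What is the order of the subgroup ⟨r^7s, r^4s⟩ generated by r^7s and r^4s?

6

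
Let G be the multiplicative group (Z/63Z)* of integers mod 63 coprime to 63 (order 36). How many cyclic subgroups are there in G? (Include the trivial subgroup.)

20

Each element a generates a cyclic subgroup ⟨a⟩; distinct elements may generate the same one (a cyclic group of order d has φ(d) generators).
Cyclic subgroups by order — order 1: 1; order 2: 3; order 3: 4; order 6: 12.
Total: 20.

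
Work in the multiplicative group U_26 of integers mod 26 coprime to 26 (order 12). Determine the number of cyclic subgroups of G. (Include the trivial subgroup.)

6

Group the elements of G by the cyclic subgroup they generate; each cyclic subgroup of order d accounts for φ(d) elements.
Cyclic subgroups by order — order 1: 1; order 2: 1; order 3: 1; order 4: 1; order 6: 1; order 12: 1.
Total: 6.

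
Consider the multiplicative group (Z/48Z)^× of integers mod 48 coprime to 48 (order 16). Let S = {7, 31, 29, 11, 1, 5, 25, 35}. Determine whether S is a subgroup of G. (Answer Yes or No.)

Yes

|S| = 8 divides |G| = 16, consistent with Lagrange.
S contains the identity, every element's inverse is in S, and S is closed under ·: it is a subgroup.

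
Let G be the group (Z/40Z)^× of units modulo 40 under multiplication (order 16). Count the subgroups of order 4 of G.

|G| = 16 and 4 | 16, so subgroups of order 4 are possible by Lagrange.
The subgroups of order 4 are: {1, 9, 11, 19}; {1, 11, 21, 31}; {1, 11, 29, 39}; {1, 9, 13, 37}; … (11 in all).
So G has 11 subgroups of order 4.

11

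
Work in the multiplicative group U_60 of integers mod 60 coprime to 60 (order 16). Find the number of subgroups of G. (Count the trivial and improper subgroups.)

27

|G| = 16, so by Lagrange every subgroup order divides 16. Divisors: 1, 2, 4, 8, 16.
Subgroups by order — order 1: 1; order 2: 7; order 4: 11; order 8: 7; order 16: 1.
Total: 1 + 7 + 11 + 7 + 1 = 27.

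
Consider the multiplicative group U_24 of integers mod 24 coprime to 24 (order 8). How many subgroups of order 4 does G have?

|G| = 8 and 4 | 8, so subgroups of order 4 are possible by Lagrange.
The subgroups of order 4 are: {1, 11, 13, 23}; {1, 11, 17, 19}; {1, 5, 7, 11}; {1, 5, 13, 17}; … (7 in all).
So G has 7 subgroups of order 4.

7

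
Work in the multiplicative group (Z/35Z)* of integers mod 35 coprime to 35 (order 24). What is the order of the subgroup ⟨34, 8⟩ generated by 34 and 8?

|⟨34⟩| = 2 and |⟨8⟩| = 4, so |H| is a multiple of lcm(2, 4) = 4 and divides |G| = 24.
Closing under the operation: H = {1, 6, 8, 13, 22, 27, 29, 34}, so |H| = 8.

8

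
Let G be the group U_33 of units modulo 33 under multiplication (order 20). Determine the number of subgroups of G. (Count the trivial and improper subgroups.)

10

|G| = 20, so by Lagrange every subgroup order divides 20. Divisors: 1, 2, 4, 5, 10, 20.
Subgroups by order — order 1: 1; order 2: 3; order 4: 1; order 5: 1; order 10: 3; order 20: 1.
Total: 1 + 3 + 1 + 1 + 3 + 1 = 10.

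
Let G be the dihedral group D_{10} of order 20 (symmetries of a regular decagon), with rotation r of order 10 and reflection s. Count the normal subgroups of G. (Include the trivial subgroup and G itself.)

G has 22 subgroups. Checking conjugation-invariance by order — order 1: 1/1 normal; order 2: 1/11 normal; order 4: 0/5 normal; order 5: 1/1 normal; order 10: 3/3 normal; order 20: 1/1 normal.
Total normal subgroups: 7.

7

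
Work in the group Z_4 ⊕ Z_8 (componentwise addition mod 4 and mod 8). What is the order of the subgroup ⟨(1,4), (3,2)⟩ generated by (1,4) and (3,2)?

16

|⟨(1,4)⟩| = 4 and |⟨(3,2)⟩| = 4, so |H| is a multiple of lcm(4, 4) = 4 and divides |G| = 32.
Closing under the operation: H = {(0,0), (0,2), (0,4), (0,6), (1,0), (1,2), (1,4), (1,6), (2,0), (2,2), (2,4), (2,6), (3,0), (3,2), (3,4), (3,6)}, so |H| = 16.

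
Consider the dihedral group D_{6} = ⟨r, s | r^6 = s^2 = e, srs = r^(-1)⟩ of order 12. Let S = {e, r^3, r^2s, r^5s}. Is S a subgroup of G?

Yes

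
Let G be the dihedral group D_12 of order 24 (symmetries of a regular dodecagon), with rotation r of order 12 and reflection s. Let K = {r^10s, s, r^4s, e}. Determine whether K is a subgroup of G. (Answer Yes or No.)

Closure fails: s · r^10s = r^2 ∉ K. So K is not a subgroup.

No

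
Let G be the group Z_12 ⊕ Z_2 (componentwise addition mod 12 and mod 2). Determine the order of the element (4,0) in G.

3

The order of (4,0) in Z_12 × Z_2 is lcm(ord(4) in Z_12, ord(0) in Z_2).
ord(4) = 3 and ord(0) = 1, so |⟨(4,0)⟩| = lcm(3, 1) = 3.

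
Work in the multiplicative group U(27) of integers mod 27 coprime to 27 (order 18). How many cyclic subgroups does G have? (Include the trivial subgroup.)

6

Each element a generates a cyclic subgroup ⟨a⟩; distinct elements may generate the same one (a cyclic group of order d has φ(d) generators).
Cyclic subgroups by order — order 1: 1; order 2: 1; order 3: 1; order 6: 1; order 9: 1; order 18: 1.
Total: 6.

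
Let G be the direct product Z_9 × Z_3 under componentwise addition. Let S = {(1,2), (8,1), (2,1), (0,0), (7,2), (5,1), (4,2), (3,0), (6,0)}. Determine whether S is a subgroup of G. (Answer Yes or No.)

Yes

|S| = 9 divides |G| = 27, consistent with Lagrange.
S contains the identity, every element's inverse is in S, and S is closed under +: it is a subgroup.
In fact S = ⟨(1,2)⟩.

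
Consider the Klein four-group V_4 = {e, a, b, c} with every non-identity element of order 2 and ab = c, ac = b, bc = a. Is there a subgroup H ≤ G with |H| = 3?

3 does not divide |G| = 4, so by Lagrange no subgroup of order 3 exists.

No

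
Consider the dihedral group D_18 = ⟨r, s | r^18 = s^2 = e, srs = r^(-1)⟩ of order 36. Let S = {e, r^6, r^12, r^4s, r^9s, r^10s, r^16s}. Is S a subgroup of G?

|S| = 7 does not divide |G| = 36, so by Lagrange S is not a subgroup.

No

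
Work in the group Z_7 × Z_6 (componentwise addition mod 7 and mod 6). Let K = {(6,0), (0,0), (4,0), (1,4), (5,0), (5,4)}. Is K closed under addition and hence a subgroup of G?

(4,0) ∈ K but its inverse (3,0) ∉ K, so K is not a subgroup.

No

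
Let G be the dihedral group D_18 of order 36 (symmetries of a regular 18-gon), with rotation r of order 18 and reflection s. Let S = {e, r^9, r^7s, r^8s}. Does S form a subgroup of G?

Closure fails: r^9 · r^7s = r^16s ∉ S. So S is not a subgroup.

No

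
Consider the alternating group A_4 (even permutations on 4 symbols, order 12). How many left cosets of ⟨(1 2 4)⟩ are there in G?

4

|⟨(1 2 4)⟩| = 3 and |G| = 12.
By Lagrange, [G : H] = |G|/|H| = 12/3 = 4.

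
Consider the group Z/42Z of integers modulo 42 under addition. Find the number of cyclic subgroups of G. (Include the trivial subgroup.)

Each element a generates a cyclic subgroup ⟨a⟩; distinct elements may generate the same one (a cyclic group of order d has φ(d) generators).
Cyclic subgroups by order — order 1: 1; order 2: 1; order 3: 1; order 6: 1; order 7: 1; order 14: 1; order 21: 1; order 42: 1.
Total: 8.

8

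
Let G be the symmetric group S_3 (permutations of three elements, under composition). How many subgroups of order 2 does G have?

3

|G| = 6 and 2 | 6, so subgroups of order 2 are possible by Lagrange.
The subgroups of order 2 are: {e, (1 2)}; {e, (1 3)}; {e, (2 3)}.
So G has 3 subgroups of order 2.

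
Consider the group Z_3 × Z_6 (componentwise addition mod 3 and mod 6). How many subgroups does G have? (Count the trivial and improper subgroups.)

12

|G| = 18, so by Lagrange every subgroup order divides 18. Divisors: 1, 2, 3, 6, 9, 18.
Subgroups by order — order 1: 1; order 2: 1; order 3: 4; order 6: 4; order 9: 1; order 18: 1.
Total: 1 + 1 + 4 + 4 + 1 + 1 = 12.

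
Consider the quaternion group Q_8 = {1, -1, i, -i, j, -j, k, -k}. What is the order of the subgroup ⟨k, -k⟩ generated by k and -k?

4

|⟨k⟩| = 4 and |⟨-k⟩| = 4, so |H| is a multiple of lcm(4, 4) = 4 and divides |G| = 8.
Closing under the operation: H = {1, -1, k, -k}, so |H| = 4.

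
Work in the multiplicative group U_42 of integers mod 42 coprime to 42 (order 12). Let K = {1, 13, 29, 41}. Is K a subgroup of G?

|K| = 4 divides |G| = 12, consistent with Lagrange.
K contains the identity, every element's inverse is in K, and K is closed under ·: it is a subgroup.

Yes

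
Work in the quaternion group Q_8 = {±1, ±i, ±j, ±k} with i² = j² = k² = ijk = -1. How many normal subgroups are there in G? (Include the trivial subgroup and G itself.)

G has 6 subgroups. Checking conjugation-invariance by order — order 1: 1/1 normal; order 2: 1/1 normal; order 4: 3/3 normal; order 8: 1/1 normal.
Total normal subgroups: 6.

6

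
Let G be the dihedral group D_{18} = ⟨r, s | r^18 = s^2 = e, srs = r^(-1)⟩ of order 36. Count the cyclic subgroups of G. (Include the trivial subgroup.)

A cyclic subgroup of order d is generated by each of its φ(d) elements of order d, so the cyclic subgroups of order d number (#elements of order d)/φ(d).
Cyclic subgroups by order — order 1: 1; order 2: 19; order 3: 1; order 6: 1; order 9: 1; order 18: 1.
Total: 24.

24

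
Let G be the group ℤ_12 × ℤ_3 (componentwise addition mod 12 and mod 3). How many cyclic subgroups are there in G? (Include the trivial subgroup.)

A cyclic subgroup of order d is generated by each of its φ(d) elements of order d, so the cyclic subgroups of order d number (#elements of order d)/φ(d).
Cyclic subgroups by order — order 1: 1; order 2: 1; order 3: 4; order 4: 1; order 6: 4; order 12: 4.
Total: 15.

15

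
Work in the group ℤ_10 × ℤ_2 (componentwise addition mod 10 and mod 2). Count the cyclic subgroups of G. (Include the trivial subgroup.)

A cyclic subgroup of order d is generated by each of its φ(d) elements of order d, so the cyclic subgroups of order d number (#elements of order d)/φ(d).
Cyclic subgroups by order — order 1: 1; order 2: 3; order 5: 1; order 10: 3.
Total: 8.

8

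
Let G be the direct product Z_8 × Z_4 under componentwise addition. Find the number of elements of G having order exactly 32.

An element (a,b) has order lcm(ord(a), ord(b)); count pairs with lcm equal to 32.
Enumerating gives 0 such elements.

0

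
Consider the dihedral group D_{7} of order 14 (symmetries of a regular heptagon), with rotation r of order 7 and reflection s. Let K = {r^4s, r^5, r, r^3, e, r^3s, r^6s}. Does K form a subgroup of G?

No

r ∈ K but its inverse r^6 ∉ K, so K is not a subgroup.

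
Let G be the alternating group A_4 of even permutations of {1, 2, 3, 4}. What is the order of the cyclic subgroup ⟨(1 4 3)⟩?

Computing powers of (1 4 3): the smallest k with ((1 4 3))^k = e is k = 3.

3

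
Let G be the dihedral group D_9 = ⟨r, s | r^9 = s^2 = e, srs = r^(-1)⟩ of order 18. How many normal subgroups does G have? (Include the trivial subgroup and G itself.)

4

G has 16 subgroups. Checking conjugation-invariance by order — order 1: 1/1 normal; order 2: 0/9 normal; order 3: 1/1 normal; order 6: 0/3 normal; order 9: 1/1 normal; order 18: 1/1 normal.
Total normal subgroups: 4.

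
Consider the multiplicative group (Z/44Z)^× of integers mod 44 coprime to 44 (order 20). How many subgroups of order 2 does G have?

3

|G| = 20 and 2 | 20, so subgroups of order 2 are possible by Lagrange.
The subgroups of order 2 are: {1, 21}; {1, 23}; {1, 43}.
So G has 3 subgroups of order 2.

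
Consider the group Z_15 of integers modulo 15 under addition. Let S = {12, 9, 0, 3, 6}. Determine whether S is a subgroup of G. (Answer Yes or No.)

|S| = 5 divides |G| = 15, consistent with Lagrange.
S contains the identity, every element's inverse is in S, and S is closed under +: it is a subgroup.
In fact S = ⟨3⟩.

Yes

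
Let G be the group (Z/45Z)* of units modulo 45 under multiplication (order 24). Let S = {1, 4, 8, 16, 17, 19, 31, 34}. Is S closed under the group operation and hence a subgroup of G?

No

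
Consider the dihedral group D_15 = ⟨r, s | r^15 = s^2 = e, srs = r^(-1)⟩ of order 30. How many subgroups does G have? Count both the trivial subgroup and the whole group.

28

|G| = 30, so by Lagrange every subgroup order divides 30. Divisors: 1, 2, 3, 5, 6, 10, 15, 30.
Subgroups by order — order 1: 1; order 2: 15; order 3: 1; order 5: 1; order 6: 5; order 10: 3; order 15: 1; order 30: 1.
Total: 1 + 15 + 1 + 1 + 5 + 3 + 1 + 1 = 28.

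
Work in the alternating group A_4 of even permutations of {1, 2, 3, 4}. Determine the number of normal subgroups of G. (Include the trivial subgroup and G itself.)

G has 10 subgroups. Checking conjugation-invariance by order — order 1: 1/1 normal; order 2: 0/3 normal; order 3: 0/4 normal; order 4: 1/1 normal; order 12: 1/1 normal.
Total normal subgroups: 3.

3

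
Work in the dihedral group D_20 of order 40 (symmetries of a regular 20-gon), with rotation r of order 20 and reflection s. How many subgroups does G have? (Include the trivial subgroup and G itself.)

48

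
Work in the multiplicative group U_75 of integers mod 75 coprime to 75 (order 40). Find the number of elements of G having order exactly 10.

Enumerating element orders in G gives 12 elements of order 10.

12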